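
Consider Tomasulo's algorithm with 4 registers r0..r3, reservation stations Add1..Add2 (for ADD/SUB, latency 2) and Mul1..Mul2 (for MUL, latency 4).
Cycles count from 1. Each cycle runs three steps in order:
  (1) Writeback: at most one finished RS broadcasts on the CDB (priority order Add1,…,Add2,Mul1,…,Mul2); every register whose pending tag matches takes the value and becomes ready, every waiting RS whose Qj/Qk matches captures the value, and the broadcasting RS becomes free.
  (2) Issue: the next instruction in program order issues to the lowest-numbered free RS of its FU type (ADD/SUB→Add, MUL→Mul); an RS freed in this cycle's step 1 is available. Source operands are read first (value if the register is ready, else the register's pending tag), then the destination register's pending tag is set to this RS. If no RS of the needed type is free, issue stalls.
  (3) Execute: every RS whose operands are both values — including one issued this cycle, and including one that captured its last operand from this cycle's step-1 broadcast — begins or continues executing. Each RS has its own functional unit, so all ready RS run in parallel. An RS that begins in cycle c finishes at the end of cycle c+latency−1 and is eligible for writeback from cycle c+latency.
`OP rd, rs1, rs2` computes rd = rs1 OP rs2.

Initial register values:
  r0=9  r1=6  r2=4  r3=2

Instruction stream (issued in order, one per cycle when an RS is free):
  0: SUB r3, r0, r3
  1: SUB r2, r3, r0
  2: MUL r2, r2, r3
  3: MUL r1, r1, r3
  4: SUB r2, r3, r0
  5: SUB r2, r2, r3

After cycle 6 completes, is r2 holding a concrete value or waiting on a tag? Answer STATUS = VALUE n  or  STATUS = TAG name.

  c1: issue SUB r3<-Add1  regs: r0:9,r1:6,r2:4,r3:Add1
  c2: issue SUB r2<-Add2  regs: r0:9,r1:6,r2:Add2,r3:Add1
  c3: CDB Add1=7; issue MUL r2<-Mul1  regs: r0:9,r1:6,r2:Mul1,r3:7
  c4: issue MUL r1<-Mul2  regs: r0:9,r1:Mul2,r2:Mul1,r3:7
  c5: CDB Add2=-2; issue SUB r2<-Add1  regs: r0:9,r1:Mul2,r2:Add1,r3:7
  c6: issue SUB r2<-Add2  regs: r0:9,r1:Mul2,r2:Add2,r3:7

STATUS = TAG Add2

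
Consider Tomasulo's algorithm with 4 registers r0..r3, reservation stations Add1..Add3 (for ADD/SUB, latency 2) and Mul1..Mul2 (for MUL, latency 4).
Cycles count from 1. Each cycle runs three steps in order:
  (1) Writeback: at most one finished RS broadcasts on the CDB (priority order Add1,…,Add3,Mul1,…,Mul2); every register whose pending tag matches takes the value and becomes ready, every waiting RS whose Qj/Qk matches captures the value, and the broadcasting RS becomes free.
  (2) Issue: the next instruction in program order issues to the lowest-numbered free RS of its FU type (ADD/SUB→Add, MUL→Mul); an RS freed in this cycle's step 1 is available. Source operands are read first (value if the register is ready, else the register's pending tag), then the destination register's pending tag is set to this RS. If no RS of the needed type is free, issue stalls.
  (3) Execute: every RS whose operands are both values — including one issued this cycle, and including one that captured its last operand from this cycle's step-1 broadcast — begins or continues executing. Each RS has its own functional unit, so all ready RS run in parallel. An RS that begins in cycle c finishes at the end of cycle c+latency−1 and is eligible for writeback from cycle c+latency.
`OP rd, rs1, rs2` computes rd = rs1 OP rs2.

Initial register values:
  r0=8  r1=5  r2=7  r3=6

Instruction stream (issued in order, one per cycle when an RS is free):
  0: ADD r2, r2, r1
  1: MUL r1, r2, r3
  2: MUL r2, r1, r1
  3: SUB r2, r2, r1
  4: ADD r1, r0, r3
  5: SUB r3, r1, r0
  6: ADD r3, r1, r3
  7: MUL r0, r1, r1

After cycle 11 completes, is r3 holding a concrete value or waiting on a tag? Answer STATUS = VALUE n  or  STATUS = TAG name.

  c1: issue ADD r2<-Add1  regs: r0:8,r1:5,r2:Add1,r3:6
  c2: issue MUL r1<-Mul1  regs: r0:8,r1:Mul1,r2:Add1,r3:6
  c3: CDB Add1=12; issue MUL r2<-Mul2  regs: r0:8,r1:Mul1,r2:Mul2,r3:6
  c4: issue SUB r2<-Add1  regs: r0:8,r1:Mul1,r2:Add1,r3:6
  c5: issue ADD r1<-Add2  regs: r0:8,r1:Add2,r2:Add1,r3:6
  c6: issue SUB r3<-Add3  regs: r0:8,r1:Add2,r2:Add1,r3:Add3
  c7: CDB Add2=14; issue ADD r3<-Add2  regs: r0:8,r1:14,r2:Add1,r3:Add2
  c8: CDB Mul1=72; issue MUL r0<-Mul1  regs: r0:Mul1,r1:14,r2:Add1,r3:Add2
  c9: CDB Add3=6  regs: r0:Mul1,r1:14,r2:Add1,r3:Add2
  c10: -  regs: r0:Mul1,r1:14,r2:Add1,r3:Add2
  c11: CDB Add2=20  regs: r0:Mul1,r1:14,r2:Add1,r3:20

STATUS = VALUE 20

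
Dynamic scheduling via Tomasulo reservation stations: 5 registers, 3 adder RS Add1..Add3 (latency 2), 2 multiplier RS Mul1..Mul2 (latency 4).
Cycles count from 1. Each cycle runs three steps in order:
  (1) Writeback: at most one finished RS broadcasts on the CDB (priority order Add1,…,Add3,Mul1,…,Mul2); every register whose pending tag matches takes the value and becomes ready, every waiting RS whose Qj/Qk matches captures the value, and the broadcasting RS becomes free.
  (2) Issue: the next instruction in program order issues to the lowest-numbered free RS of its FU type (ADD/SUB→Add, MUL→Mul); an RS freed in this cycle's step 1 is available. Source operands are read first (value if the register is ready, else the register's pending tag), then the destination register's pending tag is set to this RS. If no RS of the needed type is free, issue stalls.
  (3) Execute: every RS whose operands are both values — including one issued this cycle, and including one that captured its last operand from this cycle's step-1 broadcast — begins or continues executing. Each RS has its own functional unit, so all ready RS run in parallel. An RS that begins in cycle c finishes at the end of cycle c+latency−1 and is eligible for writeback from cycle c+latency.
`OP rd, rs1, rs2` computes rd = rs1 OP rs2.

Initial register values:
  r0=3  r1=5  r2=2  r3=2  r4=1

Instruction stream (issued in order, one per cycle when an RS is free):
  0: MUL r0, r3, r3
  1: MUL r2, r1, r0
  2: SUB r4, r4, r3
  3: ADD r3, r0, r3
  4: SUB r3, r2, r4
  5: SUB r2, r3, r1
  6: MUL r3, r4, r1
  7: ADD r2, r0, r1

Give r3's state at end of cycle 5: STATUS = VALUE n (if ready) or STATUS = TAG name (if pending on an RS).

STATUS = TAG Add1

c1: issue MUL r0<-Mul1 | r0:Mul1,r1:5,r2:2,r3:2,r4:1
c2: issue MUL r2<-Mul2 | r0:Mul1,r1:5,r2:Mul2,r3:2,r4:1
c3: issue SUB r4<-Add1 | r0:Mul1,r1:5,r2:Mul2,r3:2,r4:Add1
c4: issue ADD r3<-Add2 | r0:Mul1,r1:5,r2:Mul2,r3:Add2,r4:Add1
c5: CDB Add1=-1; issue SUB r3<-Add1 | r0:Mul1,r1:5,r2:Mul2,r3:Add1,r4:-1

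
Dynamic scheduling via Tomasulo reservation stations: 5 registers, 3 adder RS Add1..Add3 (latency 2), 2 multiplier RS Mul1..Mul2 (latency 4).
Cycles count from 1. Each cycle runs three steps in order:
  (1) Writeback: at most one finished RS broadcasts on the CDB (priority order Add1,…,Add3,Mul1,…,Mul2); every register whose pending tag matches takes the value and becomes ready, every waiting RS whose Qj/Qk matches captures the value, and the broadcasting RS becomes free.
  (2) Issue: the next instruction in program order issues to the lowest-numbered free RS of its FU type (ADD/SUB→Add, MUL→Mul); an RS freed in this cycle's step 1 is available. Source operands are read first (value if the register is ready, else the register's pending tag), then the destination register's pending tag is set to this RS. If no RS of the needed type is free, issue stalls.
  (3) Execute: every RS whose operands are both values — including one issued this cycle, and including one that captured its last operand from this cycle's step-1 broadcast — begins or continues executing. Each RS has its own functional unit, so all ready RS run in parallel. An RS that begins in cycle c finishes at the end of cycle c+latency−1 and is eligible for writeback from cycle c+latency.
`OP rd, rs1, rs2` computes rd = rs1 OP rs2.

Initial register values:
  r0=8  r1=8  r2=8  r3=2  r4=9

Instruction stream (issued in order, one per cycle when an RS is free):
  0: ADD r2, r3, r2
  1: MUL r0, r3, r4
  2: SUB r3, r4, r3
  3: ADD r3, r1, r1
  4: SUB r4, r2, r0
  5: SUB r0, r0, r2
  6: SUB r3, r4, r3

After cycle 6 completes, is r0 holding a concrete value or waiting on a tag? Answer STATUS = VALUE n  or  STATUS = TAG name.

cycle 1: issue ADD r2<-Add1 // r0:8,r1:8,r2:Add1,r3:2,r4:9
cycle 2: issue MUL r0<-Mul1 // r0:Mul1,r1:8,r2:Add1,r3:2,r4:9
cycle 3: CDB Add1=10; issue SUB r3<-Add1 // r0:Mul1,r1:8,r2:10,r3:Add1,r4:9
cycle 4: issue ADD r3<-Add2 // r0:Mul1,r1:8,r2:10,r3:Add2,r4:9
cycle 5: CDB Add1=7; issue SUB r4<-Add1 // r0:Mul1,r1:8,r2:10,r3:Add2,r4:Add1
cycle 6: CDB Add2=16; issue SUB r0<-Add2 // r0:Add2,r1:8,r2:10,r3:16,r4:Add1

STATUS = TAG Add2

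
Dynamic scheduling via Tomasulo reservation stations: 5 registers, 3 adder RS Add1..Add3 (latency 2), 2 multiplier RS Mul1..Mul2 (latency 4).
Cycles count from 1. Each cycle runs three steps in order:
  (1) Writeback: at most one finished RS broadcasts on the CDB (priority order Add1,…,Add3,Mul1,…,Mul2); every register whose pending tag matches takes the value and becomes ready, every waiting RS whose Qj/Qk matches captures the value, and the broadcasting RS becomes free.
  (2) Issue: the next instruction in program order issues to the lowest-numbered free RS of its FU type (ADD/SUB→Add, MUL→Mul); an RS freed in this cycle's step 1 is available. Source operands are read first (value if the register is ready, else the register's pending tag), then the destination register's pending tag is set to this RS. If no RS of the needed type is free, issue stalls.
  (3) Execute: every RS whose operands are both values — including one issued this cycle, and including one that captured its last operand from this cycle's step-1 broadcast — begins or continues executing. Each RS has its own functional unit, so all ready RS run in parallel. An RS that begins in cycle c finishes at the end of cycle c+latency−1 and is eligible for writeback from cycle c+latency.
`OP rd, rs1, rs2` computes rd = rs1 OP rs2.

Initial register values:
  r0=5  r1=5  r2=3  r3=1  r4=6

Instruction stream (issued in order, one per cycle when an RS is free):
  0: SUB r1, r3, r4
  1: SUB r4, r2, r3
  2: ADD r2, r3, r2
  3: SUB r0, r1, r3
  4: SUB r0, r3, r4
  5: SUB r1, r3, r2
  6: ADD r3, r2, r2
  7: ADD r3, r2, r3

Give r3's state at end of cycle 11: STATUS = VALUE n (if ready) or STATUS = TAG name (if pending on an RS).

STATUS = VALUE 12

cycle 1: issue SUB r1<-Add1 // r0:5,r1:Add1,r2:3,r3:1,r4:6
cycle 2: issue SUB r4<-Add2 // r0:5,r1:Add1,r2:3,r3:1,r4:Add2
cycle 3: CDB Add1=-5; issue ADD r2<-Add1 // r0:5,r1:-5,r2:Add1,r3:1,r4:Add2
cycle 4: CDB Add2=2; issue SUB r0<-Add2 // r0:Add2,r1:-5,r2:Add1,r3:1,r4:2
cycle 5: CDB Add1=4; issue SUB r0<-Add1 // r0:Add1,r1:-5,r2:4,r3:1,r4:2
cycle 6: CDB Add2=-6; issue SUB r1<-Add2 // r0:Add1,r1:Add2,r2:4,r3:1,r4:2
cycle 7: CDB Add1=-1; issue ADD r3<-Add1 // r0:-1,r1:Add2,r2:4,r3:Add1,r4:2
cycle 8: CDB Add2=-3; issue ADD r3<-Add2 // r0:-1,r1:-3,r2:4,r3:Add2,r4:2
cycle 9: CDB Add1=8 // r0:-1,r1:-3,r2:4,r3:Add2,r4:2
cycle 10: - // r0:-1,r1:-3,r2:4,r3:Add2,r4:2
cycle 11: CDB Add2=12 // r0:-1,r1:-3,r2:4,r3:12,r4:2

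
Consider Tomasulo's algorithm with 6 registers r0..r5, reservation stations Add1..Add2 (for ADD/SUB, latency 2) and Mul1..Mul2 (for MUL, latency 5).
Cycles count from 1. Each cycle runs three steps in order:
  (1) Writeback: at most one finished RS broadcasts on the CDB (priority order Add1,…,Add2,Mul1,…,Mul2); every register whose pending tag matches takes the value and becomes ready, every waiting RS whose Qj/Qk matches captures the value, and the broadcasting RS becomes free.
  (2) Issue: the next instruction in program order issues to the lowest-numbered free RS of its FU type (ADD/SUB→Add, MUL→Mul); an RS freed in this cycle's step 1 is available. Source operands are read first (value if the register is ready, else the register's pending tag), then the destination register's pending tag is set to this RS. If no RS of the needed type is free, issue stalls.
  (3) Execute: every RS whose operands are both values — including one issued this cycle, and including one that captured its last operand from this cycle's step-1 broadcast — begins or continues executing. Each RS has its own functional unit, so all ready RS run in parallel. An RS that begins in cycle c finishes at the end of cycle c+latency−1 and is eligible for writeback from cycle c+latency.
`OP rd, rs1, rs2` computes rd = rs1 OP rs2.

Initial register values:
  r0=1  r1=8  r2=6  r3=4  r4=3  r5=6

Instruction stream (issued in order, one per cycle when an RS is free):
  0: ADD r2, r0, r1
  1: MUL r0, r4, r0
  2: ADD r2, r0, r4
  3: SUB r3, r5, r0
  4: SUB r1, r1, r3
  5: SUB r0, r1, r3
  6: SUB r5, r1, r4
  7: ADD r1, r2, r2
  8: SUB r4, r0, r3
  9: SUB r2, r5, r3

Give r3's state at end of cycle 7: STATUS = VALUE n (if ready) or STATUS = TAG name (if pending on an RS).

  c1: issue ADD r2<-Add1  regs: r0:1,r1:8,r2:Add1,r3:4,r4:3,r5:6
  c2: issue MUL r0<-Mul1  regs: r0:Mul1,r1:8,r2:Add1,r3:4,r4:3,r5:6
  c3: CDB Add1=9; issue ADD r2<-Add1  regs: r0:Mul1,r1:8,r2:Add1,r3:4,r4:3,r5:6
  c4: issue SUB r3<-Add2  regs: r0:Mul1,r1:8,r2:Add1,r3:Add2,r4:3,r5:6
  c5: stall  regs: r0:Mul1,r1:8,r2:Add1,r3:Add2,r4:3,r5:6
  c6: stall  regs: r0:Mul1,r1:8,r2:Add1,r3:Add2,r4:3,r5:6
  c7: CDB Mul1=3; stall  regs: r0:3,r1:8,r2:Add1,r3:Add2,r4:3,r5:6

STATUS = TAG Add2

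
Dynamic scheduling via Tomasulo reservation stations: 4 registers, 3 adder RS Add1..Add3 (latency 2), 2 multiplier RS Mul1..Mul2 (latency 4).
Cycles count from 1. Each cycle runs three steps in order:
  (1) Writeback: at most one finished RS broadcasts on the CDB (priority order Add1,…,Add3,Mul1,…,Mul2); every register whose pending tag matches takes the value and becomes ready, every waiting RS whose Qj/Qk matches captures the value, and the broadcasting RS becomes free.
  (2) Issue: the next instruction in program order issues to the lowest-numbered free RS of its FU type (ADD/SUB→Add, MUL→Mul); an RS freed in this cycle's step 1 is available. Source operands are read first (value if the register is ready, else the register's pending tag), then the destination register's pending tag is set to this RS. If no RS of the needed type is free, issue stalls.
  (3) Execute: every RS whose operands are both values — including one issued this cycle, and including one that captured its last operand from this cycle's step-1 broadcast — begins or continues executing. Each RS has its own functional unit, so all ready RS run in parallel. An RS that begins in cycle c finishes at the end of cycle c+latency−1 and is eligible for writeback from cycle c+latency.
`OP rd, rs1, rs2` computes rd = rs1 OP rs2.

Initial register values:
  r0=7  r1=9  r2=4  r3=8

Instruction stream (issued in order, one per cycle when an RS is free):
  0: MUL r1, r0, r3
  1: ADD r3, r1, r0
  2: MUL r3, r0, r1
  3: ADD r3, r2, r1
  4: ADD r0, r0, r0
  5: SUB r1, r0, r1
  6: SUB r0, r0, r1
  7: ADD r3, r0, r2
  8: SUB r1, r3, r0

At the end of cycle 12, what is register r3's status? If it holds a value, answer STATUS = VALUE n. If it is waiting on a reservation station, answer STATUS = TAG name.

cycle 1: issue MUL r1<-Mul1 // r0:7,r1:Mul1,r2:4,r3:8
cycle 2: issue ADD r3<-Add1 // r0:7,r1:Mul1,r2:4,r3:Add1
cycle 3: issue MUL r3<-Mul2 // r0:7,r1:Mul1,r2:4,r3:Mul2
cycle 4: issue ADD r3<-Add2 // r0:7,r1:Mul1,r2:4,r3:Add2
cycle 5: CDB Mul1=56; issue ADD r0<-Add3 // r0:Add3,r1:56,r2:4,r3:Add2
cycle 6: stall // r0:Add3,r1:56,r2:4,r3:Add2
cycle 7: CDB Add1=63; issue SUB r1<-Add1 // r0:Add3,r1:Add1,r2:4,r3:Add2
cycle 8: CDB Add2=60; issue SUB r0<-Add2 // r0:Add2,r1:Add1,r2:4,r3:60
cycle 9: CDB Add3=14; issue ADD r3<-Add3 // r0:Add2,r1:Add1,r2:4,r3:Add3
cycle 10: CDB Mul2=392; stall // r0:Add2,r1:Add1,r2:4,r3:Add3
cycle 11: CDB Add1=-42; issue SUB r1<-Add1 // r0:Add2,r1:Add1,r2:4,r3:Add3
cycle 12: - // r0:Add2,r1:Add1,r2:4,r3:Add3

STATUS = TAG Add3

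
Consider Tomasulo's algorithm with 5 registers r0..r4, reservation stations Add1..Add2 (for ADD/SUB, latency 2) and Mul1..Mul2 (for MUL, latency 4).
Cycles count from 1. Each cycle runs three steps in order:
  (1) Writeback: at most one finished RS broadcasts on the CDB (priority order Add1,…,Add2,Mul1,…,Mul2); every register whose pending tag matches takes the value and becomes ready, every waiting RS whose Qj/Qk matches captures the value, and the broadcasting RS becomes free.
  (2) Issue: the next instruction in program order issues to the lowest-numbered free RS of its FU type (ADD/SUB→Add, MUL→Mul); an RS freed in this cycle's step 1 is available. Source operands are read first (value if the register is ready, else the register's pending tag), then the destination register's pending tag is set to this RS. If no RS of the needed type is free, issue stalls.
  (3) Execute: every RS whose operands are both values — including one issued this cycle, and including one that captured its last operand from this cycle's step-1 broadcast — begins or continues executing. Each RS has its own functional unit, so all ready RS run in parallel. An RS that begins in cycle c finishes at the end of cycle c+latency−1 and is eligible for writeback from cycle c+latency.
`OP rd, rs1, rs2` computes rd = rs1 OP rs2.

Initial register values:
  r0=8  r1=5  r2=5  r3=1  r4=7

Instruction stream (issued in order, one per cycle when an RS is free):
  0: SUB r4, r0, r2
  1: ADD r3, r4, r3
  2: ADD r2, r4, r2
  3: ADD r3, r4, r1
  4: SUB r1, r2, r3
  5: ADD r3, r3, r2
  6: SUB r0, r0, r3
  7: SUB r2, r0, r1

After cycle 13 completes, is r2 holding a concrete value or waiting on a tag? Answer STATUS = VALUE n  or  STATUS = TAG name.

  c1: issue SUB r4<-Add1  regs: r0:8,r1:5,r2:5,r3:1,r4:Add1
  c2: issue ADD r3<-Add2  regs: r0:8,r1:5,r2:5,r3:Add2,r4:Add1
  c3: CDB Add1=3; issue ADD r2<-Add1  regs: r0:8,r1:5,r2:Add1,r3:Add2,r4:3
  c4: stall  regs: r0:8,r1:5,r2:Add1,r3:Add2,r4:3
  c5: CDB Add1=8; issue ADD r3<-Add1  regs: r0:8,r1:5,r2:8,r3:Add1,r4:3
  c6: CDB Add2=4; issue SUB r1<-Add2  regs: r0:8,r1:Add2,r2:8,r3:Add1,r4:3
  c7: CDB Add1=8; issue ADD r3<-Add1  regs: r0:8,r1:Add2,r2:8,r3:Add1,r4:3
  c8: stall  regs: r0:8,r1:Add2,r2:8,r3:Add1,r4:3
  c9: CDB Add1=16; issue SUB r0<-Add1  regs: r0:Add1,r1:Add2,r2:8,r3:16,r4:3
  c10: CDB Add2=0; issue SUB r2<-Add2  regs: r0:Add1,r1:0,r2:Add2,r3:16,r4:3
  c11: CDB Add1=-8  regs: r0:-8,r1:0,r2:Add2,r3:16,r4:3
  c12: -  regs: r0:-8,r1:0,r2:Add2,r3:16,r4:3
  c13: CDB Add2=-8  regs: r0:-8,r1:0,r2:-8,r3:16,r4:3

STATUS = VALUE -8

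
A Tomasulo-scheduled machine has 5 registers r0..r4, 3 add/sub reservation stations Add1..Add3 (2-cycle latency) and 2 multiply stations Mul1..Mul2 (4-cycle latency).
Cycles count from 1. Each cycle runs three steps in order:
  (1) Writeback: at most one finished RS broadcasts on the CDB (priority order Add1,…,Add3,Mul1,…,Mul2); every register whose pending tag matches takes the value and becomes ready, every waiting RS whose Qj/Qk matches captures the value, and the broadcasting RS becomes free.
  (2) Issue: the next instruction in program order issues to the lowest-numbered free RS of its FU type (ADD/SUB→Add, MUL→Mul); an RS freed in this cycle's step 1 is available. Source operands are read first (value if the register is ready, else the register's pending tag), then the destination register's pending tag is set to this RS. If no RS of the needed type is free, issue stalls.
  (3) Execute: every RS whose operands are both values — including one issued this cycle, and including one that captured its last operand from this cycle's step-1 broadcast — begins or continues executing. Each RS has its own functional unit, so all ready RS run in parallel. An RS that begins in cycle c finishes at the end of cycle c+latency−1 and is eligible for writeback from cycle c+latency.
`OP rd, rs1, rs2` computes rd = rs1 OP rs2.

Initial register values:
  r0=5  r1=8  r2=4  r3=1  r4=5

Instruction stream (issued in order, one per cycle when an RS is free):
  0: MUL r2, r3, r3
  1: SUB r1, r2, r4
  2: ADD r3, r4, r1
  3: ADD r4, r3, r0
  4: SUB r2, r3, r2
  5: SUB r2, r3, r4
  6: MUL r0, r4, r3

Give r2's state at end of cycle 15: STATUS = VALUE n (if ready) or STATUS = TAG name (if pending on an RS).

STATUS = VALUE -5

cycle 1: issue MUL r2<-Mul1 // r0:5,r1:8,r2:Mul1,r3:1,r4:5
cycle 2: issue SUB r1<-Add1 // r0:5,r1:Add1,r2:Mul1,r3:1,r4:5
cycle 3: issue ADD r3<-Add2 // r0:5,r1:Add1,r2:Mul1,r3:Add2,r4:5
cycle 4: issue ADD r4<-Add3 // r0:5,r1:Add1,r2:Mul1,r3:Add2,r4:Add3
cycle 5: CDB Mul1=1; stall // r0:5,r1:Add1,r2:1,r3:Add2,r4:Add3
cycle 6: stall // r0:5,r1:Add1,r2:1,r3:Add2,r4:Add3
cycle 7: CDB Add1=-4; issue SUB r2<-Add1 // r0:5,r1:-4,r2:Add1,r3:Add2,r4:Add3
cycle 8: stall // r0:5,r1:-4,r2:Add1,r3:Add2,r4:Add3
cycle 9: CDB Add2=1; issue SUB r2<-Add2 // r0:5,r1:-4,r2:Add2,r3:1,r4:Add3
cycle 10: issue MUL r0<-Mul1 // r0:Mul1,r1:-4,r2:Add2,r3:1,r4:Add3
cycle 11: CDB Add1=0 // r0:Mul1,r1:-4,r2:Add2,r3:1,r4:Add3
cycle 12: CDB Add3=6 // r0:Mul1,r1:-4,r2:Add2,r3:1,r4:6
cycle 13: - // r0:Mul1,r1:-4,r2:Add2,r3:1,r4:6
cycle 14: CDB Add2=-5 // r0:Mul1,r1:-4,r2:-5,r3:1,r4:6
cycle 15: - // r0:Mul1,r1:-4,r2:-5,r3:1,r4:6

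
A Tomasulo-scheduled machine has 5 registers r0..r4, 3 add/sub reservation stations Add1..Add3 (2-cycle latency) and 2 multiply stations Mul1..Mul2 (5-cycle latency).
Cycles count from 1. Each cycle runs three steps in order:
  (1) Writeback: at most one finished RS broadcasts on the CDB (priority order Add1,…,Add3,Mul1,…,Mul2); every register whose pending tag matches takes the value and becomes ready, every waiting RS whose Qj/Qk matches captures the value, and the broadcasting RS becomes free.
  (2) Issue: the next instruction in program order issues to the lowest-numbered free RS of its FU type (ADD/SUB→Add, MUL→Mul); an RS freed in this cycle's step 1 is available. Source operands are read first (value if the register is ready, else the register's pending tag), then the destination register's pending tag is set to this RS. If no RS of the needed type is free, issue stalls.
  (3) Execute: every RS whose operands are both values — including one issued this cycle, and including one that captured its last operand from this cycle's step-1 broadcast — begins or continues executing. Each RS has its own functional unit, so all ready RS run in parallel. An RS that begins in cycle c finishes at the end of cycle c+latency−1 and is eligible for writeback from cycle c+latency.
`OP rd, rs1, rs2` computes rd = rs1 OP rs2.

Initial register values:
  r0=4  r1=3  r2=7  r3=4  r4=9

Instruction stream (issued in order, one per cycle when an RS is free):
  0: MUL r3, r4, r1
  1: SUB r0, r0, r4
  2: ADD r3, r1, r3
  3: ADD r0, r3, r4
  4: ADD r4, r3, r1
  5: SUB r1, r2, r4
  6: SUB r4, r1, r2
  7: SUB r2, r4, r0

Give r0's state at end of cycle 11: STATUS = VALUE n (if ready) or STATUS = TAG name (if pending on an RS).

c1: issue MUL r3<-Mul1 | r0:4,r1:3,r2:7,r3:Mul1,r4:9
c2: issue SUB r0<-Add1 | r0:Add1,r1:3,r2:7,r3:Mul1,r4:9
c3: issue ADD r3<-Add2 | r0:Add1,r1:3,r2:7,r3:Add2,r4:9
c4: CDB Add1=-5; issue ADD r0<-Add1 | r0:Add1,r1:3,r2:7,r3:Add2,r4:9
c5: issue ADD r4<-Add3 | r0:Add1,r1:3,r2:7,r3:Add2,r4:Add3
c6: CDB Mul1=27; stall | r0:Add1,r1:3,r2:7,r3:Add2,r4:Add3
c7: stall | r0:Add1,r1:3,r2:7,r3:Add2,r4:Add3
c8: CDB Add2=30; issue SUB r1<-Add2 | r0:Add1,r1:Add2,r2:7,r3:30,r4:Add3
c9: stall | r0:Add1,r1:Add2,r2:7,r3:30,r4:Add3
c10: CDB Add1=39; issue SUB r4<-Add1 | r0:39,r1:Add2,r2:7,r3:30,r4:Add1
c11: CDB Add3=33; issue SUB r2<-Add3 | r0:39,r1:Add2,r2:Add3,r3:30,r4:Add1

STATUS = VALUE 39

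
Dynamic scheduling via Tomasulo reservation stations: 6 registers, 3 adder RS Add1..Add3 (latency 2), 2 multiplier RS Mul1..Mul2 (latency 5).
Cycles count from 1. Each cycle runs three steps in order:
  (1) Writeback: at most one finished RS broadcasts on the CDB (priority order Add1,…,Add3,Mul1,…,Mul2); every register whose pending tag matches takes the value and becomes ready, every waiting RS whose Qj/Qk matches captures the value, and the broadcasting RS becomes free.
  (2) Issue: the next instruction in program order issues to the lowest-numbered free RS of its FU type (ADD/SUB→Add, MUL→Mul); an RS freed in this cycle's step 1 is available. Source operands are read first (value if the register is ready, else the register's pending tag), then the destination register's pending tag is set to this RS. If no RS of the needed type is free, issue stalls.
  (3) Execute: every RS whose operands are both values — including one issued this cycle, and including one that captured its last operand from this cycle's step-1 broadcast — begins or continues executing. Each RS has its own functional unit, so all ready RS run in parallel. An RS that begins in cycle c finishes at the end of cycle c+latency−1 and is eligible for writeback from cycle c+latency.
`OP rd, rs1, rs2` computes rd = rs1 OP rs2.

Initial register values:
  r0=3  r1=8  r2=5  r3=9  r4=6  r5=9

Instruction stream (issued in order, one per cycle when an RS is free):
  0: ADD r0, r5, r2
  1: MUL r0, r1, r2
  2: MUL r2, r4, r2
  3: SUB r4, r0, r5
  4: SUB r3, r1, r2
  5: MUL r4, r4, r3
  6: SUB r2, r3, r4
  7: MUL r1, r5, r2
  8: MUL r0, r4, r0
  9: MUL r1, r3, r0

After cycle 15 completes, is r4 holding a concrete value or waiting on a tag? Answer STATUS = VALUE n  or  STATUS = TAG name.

  c1: issue ADD r0<-Add1  regs: r0:Add1,r1:8,r2:5,r3:9,r4:6,r5:9
  c2: issue MUL r0<-Mul1  regs: r0:Mul1,r1:8,r2:5,r3:9,r4:6,r5:9
  c3: CDB Add1=14; issue MUL r2<-Mul2  regs: r0:Mul1,r1:8,r2:Mul2,r3:9,r4:6,r5:9
  c4: issue SUB r4<-Add1  regs: r0:Mul1,r1:8,r2:Mul2,r3:9,r4:Add1,r5:9
  c5: issue SUB r3<-Add2  regs: r0:Mul1,r1:8,r2:Mul2,r3:Add2,r4:Add1,r5:9
  c6: stall  regs: r0:Mul1,r1:8,r2:Mul2,r3:Add2,r4:Add1,r5:9
  c7: CDB Mul1=40; issue MUL r4<-Mul1  regs: r0:40,r1:8,r2:Mul2,r3:Add2,r4:Mul1,r5:9
  c8: CDB Mul2=30; issue SUB r2<-Add3  regs: r0:40,r1:8,r2:Add3,r3:Add2,r4:Mul1,r5:9
  c9: CDB Add1=31; issue MUL r1<-Mul2  regs: r0:40,r1:Mul2,r2:Add3,r3:Add2,r4:Mul1,r5:9
  c10: CDB Add2=-22; stall  regs: r0:40,r1:Mul2,r2:Add3,r3:-22,r4:Mul1,r5:9
  c11: stall  regs: r0:40,r1:Mul2,r2:Add3,r3:-22,r4:Mul1,r5:9
  c12: stall  regs: r0:40,r1:Mul2,r2:Add3,r3:-22,r4:Mul1,r5:9
  c13: stall  regs: r0:40,r1:Mul2,r2:Add3,r3:-22,r4:Mul1,r5:9
  c14: stall  regs: r0:40,r1:Mul2,r2:Add3,r3:-22,r4:Mul1,r5:9
  c15: CDB Mul1=-682; issue MUL r0<-Mul1  regs: r0:Mul1,r1:Mul2,r2:Add3,r3:-22,r4:-682,r5:9

STATUS = VALUE -682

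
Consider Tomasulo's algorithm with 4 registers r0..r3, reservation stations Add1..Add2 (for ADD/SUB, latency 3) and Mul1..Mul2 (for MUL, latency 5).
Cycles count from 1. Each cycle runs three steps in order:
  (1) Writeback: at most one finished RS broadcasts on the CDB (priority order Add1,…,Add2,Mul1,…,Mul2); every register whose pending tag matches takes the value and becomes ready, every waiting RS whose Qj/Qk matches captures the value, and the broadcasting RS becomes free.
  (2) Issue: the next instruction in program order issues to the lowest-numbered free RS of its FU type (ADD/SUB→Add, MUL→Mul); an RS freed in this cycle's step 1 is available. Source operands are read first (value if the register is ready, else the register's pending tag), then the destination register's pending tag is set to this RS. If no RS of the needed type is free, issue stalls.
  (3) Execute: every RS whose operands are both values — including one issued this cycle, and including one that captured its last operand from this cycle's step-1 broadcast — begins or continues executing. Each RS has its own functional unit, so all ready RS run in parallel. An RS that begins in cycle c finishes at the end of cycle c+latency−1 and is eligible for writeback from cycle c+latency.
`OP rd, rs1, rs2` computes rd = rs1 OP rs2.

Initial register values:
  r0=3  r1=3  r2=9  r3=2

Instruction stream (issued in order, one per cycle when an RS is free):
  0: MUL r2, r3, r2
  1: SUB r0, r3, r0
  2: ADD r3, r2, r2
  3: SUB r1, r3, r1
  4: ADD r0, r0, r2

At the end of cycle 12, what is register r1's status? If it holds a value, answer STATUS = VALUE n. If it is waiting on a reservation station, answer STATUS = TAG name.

  c1: issue MUL r2<-Mul1  regs: r0:3,r1:3,r2:Mul1,r3:2
  c2: issue SUB r0<-Add1  regs: r0:Add1,r1:3,r2:Mul1,r3:2
  c3: issue ADD r3<-Add2  regs: r0:Add1,r1:3,r2:Mul1,r3:Add2
  c4: stall  regs: r0:Add1,r1:3,r2:Mul1,r3:Add2
  c5: CDB Add1=-1; issue SUB r1<-Add1  regs: r0:-1,r1:Add1,r2:Mul1,r3:Add2
  c6: CDB Mul1=18; stall  regs: r0:-1,r1:Add1,r2:18,r3:Add2
  c7: stall  regs: r0:-1,r1:Add1,r2:18,r3:Add2
  c8: stall  regs: r0:-1,r1:Add1,r2:18,r3:Add2
  c9: CDB Add2=36; issue ADD r0<-Add2  regs: r0:Add2,r1:Add1,r2:18,r3:36
  c10: -  regs: r0:Add2,r1:Add1,r2:18,r3:36
  c11: -  regs: r0:Add2,r1:Add1,r2:18,r3:36
  c12: CDB Add1=33  regs: r0:Add2,r1:33,r2:18,r3:36

STATUS = VALUE 33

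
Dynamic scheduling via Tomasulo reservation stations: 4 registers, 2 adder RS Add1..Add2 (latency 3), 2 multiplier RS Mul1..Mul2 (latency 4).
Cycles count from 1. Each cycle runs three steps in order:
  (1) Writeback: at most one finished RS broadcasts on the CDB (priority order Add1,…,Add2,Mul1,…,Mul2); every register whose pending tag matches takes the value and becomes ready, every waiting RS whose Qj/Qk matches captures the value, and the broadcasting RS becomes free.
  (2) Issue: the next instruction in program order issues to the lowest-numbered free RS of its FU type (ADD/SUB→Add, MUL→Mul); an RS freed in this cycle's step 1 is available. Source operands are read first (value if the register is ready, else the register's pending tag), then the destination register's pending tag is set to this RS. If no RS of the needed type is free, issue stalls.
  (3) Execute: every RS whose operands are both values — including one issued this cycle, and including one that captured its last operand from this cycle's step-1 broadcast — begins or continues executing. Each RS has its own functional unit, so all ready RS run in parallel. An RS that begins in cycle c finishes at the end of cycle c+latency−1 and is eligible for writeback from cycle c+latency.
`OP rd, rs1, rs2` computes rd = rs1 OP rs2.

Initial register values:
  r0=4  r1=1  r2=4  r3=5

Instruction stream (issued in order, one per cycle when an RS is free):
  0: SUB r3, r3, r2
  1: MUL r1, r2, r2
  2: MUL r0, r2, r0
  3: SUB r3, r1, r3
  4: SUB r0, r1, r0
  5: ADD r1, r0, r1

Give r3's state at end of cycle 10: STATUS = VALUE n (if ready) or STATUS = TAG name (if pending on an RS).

c1: issue SUB r3<-Add1 | r0:4,r1:1,r2:4,r3:Add1
c2: issue MUL r1<-Mul1 | r0:4,r1:Mul1,r2:4,r3:Add1
c3: issue MUL r0<-Mul2 | r0:Mul2,r1:Mul1,r2:4,r3:Add1
c4: CDB Add1=1; issue SUB r3<-Add1 | r0:Mul2,r1:Mul1,r2:4,r3:Add1
c5: issue SUB r0<-Add2 | r0:Add2,r1:Mul1,r2:4,r3:Add1
c6: CDB Mul1=16; stall | r0:Add2,r1:16,r2:4,r3:Add1
c7: CDB Mul2=16; stall | r0:Add2,r1:16,r2:4,r3:Add1
c8: stall | r0:Add2,r1:16,r2:4,r3:Add1
c9: CDB Add1=15; issue ADD r1<-Add1 | r0:Add2,r1:Add1,r2:4,r3:15
c10: CDB Add2=0 | r0:0,r1:Add1,r2:4,r3:15

STATUS = VALUE 15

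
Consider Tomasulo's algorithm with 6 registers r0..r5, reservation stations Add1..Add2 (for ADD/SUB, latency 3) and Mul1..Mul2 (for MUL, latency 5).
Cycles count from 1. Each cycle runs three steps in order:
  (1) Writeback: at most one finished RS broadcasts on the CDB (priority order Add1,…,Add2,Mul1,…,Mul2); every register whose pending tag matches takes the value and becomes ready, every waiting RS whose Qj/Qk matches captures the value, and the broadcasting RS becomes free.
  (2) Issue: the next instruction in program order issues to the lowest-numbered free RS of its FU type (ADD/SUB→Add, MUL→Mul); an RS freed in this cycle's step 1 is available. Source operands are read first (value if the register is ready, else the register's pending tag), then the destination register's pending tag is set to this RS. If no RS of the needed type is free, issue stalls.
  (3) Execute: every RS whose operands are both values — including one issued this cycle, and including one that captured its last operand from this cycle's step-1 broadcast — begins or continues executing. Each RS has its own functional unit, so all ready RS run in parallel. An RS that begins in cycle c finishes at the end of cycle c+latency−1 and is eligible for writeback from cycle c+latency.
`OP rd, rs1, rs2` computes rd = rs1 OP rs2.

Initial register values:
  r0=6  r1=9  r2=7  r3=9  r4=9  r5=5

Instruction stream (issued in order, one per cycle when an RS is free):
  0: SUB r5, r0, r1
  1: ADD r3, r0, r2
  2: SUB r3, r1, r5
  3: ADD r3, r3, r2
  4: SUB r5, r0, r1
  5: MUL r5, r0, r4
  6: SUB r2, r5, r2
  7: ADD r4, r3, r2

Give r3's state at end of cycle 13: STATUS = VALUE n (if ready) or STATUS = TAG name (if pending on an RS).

  c1: issue SUB r5<-Add1  regs: r0:6,r1:9,r2:7,r3:9,r4:9,r5:Add1
  c2: issue ADD r3<-Add2  regs: r0:6,r1:9,r2:7,r3:Add2,r4:9,r5:Add1
  c3: stall  regs: r0:6,r1:9,r2:7,r3:Add2,r4:9,r5:Add1
  c4: CDB Add1=-3; issue SUB r3<-Add1  regs: r0:6,r1:9,r2:7,r3:Add1,r4:9,r5:-3
  c5: CDB Add2=13; issue ADD r3<-Add2  regs: r0:6,r1:9,r2:7,r3:Add2,r4:9,r5:-3
  c6: stall  regs: r0:6,r1:9,r2:7,r3:Add2,r4:9,r5:-3
  c7: CDB Add1=12; issue SUB r5<-Add1  regs: r0:6,r1:9,r2:7,r3:Add2,r4:9,r5:Add1
  c8: issue MUL r5<-Mul1  regs: r0:6,r1:9,r2:7,r3:Add2,r4:9,r5:Mul1
  c9: stall  regs: r0:6,r1:9,r2:7,r3:Add2,r4:9,r5:Mul1
  c10: CDB Add1=-3; issue SUB r2<-Add1  regs: r0:6,r1:9,r2:Add1,r3:Add2,r4:9,r5:Mul1
  c11: CDB Add2=19; issue ADD r4<-Add2  regs: r0:6,r1:9,r2:Add1,r3:19,r4:Add2,r5:Mul1
  c12: -  regs: r0:6,r1:9,r2:Add1,r3:19,r4:Add2,r5:Mul1
  c13: CDB Mul1=54  regs: r0:6,r1:9,r2:Add1,r3:19,r4:Add2,r5:54

STATUS = VALUE 19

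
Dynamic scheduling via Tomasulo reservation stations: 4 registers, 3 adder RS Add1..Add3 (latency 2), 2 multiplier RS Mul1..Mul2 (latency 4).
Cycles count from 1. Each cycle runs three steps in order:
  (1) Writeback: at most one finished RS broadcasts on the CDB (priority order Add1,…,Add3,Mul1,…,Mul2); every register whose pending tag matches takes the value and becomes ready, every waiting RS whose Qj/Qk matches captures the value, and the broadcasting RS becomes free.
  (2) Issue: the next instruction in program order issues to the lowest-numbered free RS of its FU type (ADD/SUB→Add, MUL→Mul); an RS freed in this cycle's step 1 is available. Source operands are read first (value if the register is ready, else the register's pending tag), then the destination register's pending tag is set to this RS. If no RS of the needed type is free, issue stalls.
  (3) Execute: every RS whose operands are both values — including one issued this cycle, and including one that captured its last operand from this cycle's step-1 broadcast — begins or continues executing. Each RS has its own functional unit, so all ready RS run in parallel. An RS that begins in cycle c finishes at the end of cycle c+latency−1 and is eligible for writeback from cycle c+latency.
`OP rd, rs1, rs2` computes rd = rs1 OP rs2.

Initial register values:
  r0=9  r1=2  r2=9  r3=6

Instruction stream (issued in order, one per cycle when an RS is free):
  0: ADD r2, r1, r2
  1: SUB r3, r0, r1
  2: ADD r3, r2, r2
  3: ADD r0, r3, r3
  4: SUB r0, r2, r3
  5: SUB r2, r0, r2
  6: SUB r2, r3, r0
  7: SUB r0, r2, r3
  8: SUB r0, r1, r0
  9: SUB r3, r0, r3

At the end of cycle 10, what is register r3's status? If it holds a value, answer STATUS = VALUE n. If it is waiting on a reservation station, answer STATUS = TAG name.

cycle 1: issue ADD r2<-Add1 // r0:9,r1:2,r2:Add1,r3:6
cycle 2: issue SUB r3<-Add2 // r0:9,r1:2,r2:Add1,r3:Add2
cycle 3: CDB Add1=11; issue ADD r3<-Add1 // r0:9,r1:2,r2:11,r3:Add1
cycle 4: CDB Add2=7; issue ADD r0<-Add2 // r0:Add2,r1:2,r2:11,r3:Add1
cycle 5: CDB Add1=22; issue SUB r0<-Add1 // r0:Add1,r1:2,r2:11,r3:22
cycle 6: issue SUB r2<-Add3 // r0:Add1,r1:2,r2:Add3,r3:22
cycle 7: CDB Add1=-11; issue SUB r2<-Add1 // r0:-11,r1:2,r2:Add1,r3:22
cycle 8: CDB Add2=44; issue SUB r0<-Add2 // r0:Add2,r1:2,r2:Add1,r3:22
cycle 9: CDB Add1=33; issue SUB r0<-Add1 // r0:Add1,r1:2,r2:33,r3:22
cycle 10: CDB Add3=-22; issue SUB r3<-Add3 // r0:Add1,r1:2,r2:33,r3:Add3

STATUS = TAG Add3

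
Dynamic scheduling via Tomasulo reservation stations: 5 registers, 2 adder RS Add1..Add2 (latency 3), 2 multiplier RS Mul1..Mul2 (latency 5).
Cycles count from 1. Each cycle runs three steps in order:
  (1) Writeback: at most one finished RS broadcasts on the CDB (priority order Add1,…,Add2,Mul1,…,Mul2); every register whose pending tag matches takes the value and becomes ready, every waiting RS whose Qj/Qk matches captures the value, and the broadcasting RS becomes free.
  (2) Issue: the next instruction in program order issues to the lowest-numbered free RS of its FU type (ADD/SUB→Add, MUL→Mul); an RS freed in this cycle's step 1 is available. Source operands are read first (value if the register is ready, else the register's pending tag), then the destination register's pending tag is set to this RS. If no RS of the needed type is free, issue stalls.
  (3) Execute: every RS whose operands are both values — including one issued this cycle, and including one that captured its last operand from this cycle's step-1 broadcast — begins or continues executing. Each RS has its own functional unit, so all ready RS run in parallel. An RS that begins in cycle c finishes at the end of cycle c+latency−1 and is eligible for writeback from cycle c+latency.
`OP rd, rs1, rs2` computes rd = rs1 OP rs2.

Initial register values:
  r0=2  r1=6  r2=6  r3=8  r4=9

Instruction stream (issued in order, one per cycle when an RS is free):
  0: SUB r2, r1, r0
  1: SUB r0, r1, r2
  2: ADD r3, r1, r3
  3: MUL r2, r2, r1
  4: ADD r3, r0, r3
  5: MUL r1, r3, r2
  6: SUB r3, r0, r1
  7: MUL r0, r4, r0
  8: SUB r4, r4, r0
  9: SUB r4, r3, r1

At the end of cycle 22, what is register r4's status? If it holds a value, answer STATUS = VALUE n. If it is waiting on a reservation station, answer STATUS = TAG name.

STATUS = VALUE -766

  c1: issue SUB r2<-Add1  regs: r0:2,r1:6,r2:Add1,r3:8,r4:9
  c2: issue SUB r0<-Add2  regs: r0:Add2,r1:6,r2:Add1,r3:8,r4:9
  c3: stall  regs: r0:Add2,r1:6,r2:Add1,r3:8,r4:9
  c4: CDB Add1=4; issue ADD r3<-Add1  regs: r0:Add2,r1:6,r2:4,r3:Add1,r4:9
  c5: issue MUL r2<-Mul1  regs: r0:Add2,r1:6,r2:Mul1,r3:Add1,r4:9
  c6: stall  regs: r0:Add2,r1:6,r2:Mul1,r3:Add1,r4:9
  c7: CDB Add1=14; issue ADD r3<-Add1  regs: r0:Add2,r1:6,r2:Mul1,r3:Add1,r4:9
  c8: CDB Add2=2; issue MUL r1<-Mul2  regs: r0:2,r1:Mul2,r2:Mul1,r3:Add1,r4:9
  c9: issue SUB r3<-Add2  regs: r0:2,r1:Mul2,r2:Mul1,r3:Add2,r4:9
  c10: CDB Mul1=24; issue MUL r0<-Mul1  regs: r0:Mul1,r1:Mul2,r2:24,r3:Add2,r4:9
  c11: CDB Add1=16; issue SUB r4<-Add1  regs: r0:Mul1,r1:Mul2,r2:24,r3:Add2,r4:Add1
  c12: stall  regs: r0:Mul1,r1:Mul2,r2:24,r3:Add2,r4:Add1
  c13: stall  regs: r0:Mul1,r1:Mul2,r2:24,r3:Add2,r4:Add1
  c14: stall  regs: r0:Mul1,r1:Mul2,r2:24,r3:Add2,r4:Add1
  c15: CDB Mul1=18; stall  regs: r0:18,r1:Mul2,r2:24,r3:Add2,r4:Add1
  c16: CDB Mul2=384; stall  regs: r0:18,r1:384,r2:24,r3:Add2,r4:Add1
  c17: stall  regs: r0:18,r1:384,r2:24,r3:Add2,r4:Add1
  c18: CDB Add1=-9; issue SUB r4<-Add1  regs: r0:18,r1:384,r2:24,r3:Add2,r4:Add1
  c19: CDB Add2=-382  regs: r0:18,r1:384,r2:24,r3:-382,r4:Add1
  c20: -  regs: r0:18,r1:384,r2:24,r3:-382,r4:Add1
  c21: -  regs: r0:18,r1:384,r2:24,r3:-382,r4:Add1
  c22: CDB Add1=-766  regs: r0:18,r1:384,r2:24,r3:-382,r4:-766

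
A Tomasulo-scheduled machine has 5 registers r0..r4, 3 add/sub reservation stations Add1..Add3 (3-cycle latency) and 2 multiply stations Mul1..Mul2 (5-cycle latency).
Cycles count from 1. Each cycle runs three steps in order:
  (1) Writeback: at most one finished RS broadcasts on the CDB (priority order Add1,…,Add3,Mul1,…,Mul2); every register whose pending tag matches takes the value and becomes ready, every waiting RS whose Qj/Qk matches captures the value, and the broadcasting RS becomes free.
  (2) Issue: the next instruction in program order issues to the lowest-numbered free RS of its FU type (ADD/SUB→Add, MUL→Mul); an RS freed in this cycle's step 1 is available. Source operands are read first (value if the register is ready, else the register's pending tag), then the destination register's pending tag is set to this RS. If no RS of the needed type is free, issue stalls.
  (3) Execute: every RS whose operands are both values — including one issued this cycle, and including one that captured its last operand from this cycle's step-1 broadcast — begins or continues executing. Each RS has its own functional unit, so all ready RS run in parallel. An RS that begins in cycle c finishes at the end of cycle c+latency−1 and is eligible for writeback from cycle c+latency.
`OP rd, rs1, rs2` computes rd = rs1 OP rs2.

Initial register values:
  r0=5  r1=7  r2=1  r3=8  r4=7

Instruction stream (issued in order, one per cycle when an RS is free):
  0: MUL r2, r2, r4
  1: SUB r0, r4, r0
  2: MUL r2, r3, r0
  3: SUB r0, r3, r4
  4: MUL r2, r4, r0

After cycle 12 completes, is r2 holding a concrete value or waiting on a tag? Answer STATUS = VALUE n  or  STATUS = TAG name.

  c1: issue MUL r2<-Mul1  regs: r0:5,r1:7,r2:Mul1,r3:8,r4:7
  c2: issue SUB r0<-Add1  regs: r0:Add1,r1:7,r2:Mul1,r3:8,r4:7
  c3: issue MUL r2<-Mul2  regs: r0:Add1,r1:7,r2:Mul2,r3:8,r4:7
  c4: issue SUB r0<-Add2  regs: r0:Add2,r1:7,r2:Mul2,r3:8,r4:7
  c5: CDB Add1=2; stall  regs: r0:Add2,r1:7,r2:Mul2,r3:8,r4:7
  c6: CDB Mul1=7; issue MUL r2<-Mul1  regs: r0:Add2,r1:7,r2:Mul1,r3:8,r4:7
  c7: CDB Add2=1  regs: r0:1,r1:7,r2:Mul1,r3:8,r4:7
  c8: -  regs: r0:1,r1:7,r2:Mul1,r3:8,r4:7
  c9: -  regs: r0:1,r1:7,r2:Mul1,r3:8,r4:7
  c10: CDB Mul2=16  regs: r0:1,r1:7,r2:Mul1,r3:8,r4:7
  c11: -  regs: r0:1,r1:7,r2:Mul1,r3:8,r4:7
  c12: CDB Mul1=7  regs: r0:1,r1:7,r2:7,r3:8,r4:7

STATUS = VALUE 7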